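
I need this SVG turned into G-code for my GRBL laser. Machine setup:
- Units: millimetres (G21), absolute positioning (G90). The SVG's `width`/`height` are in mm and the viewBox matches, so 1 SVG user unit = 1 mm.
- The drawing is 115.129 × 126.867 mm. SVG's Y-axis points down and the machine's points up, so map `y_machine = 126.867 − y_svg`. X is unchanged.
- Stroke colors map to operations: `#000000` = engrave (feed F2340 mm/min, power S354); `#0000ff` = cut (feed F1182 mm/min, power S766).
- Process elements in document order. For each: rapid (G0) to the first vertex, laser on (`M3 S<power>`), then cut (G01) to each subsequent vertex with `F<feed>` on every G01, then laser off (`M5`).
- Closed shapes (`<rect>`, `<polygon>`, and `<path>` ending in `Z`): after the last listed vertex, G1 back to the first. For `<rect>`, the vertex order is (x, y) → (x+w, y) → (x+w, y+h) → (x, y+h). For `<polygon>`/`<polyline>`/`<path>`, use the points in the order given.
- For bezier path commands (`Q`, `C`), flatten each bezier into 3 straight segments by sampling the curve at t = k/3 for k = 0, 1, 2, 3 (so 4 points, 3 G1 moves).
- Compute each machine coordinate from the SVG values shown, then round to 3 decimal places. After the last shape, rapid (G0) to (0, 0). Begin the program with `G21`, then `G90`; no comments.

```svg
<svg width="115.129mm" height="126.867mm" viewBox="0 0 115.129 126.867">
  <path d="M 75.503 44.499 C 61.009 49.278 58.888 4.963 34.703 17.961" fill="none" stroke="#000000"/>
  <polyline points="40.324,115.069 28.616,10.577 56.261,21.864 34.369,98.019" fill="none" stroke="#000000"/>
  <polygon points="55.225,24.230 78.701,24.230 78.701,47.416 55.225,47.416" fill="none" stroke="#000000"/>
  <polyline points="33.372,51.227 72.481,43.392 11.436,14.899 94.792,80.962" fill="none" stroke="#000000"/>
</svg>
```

G21
G90
G0 X75.503 Y82.368
M3 S354
G01 X63.858 Y90.013 F2340
G01 X52.809 Y106.741 F2340
G01 X34.703 Y108.906 F2340
M5
G0 X40.324 Y11.798
M3 S354
G01 X28.616 Y116.290 F2340
G01 X56.261 Y105.003 F2340
G01 X34.369 Y28.848 F2340
M5
G0 X55.225 Y102.637
M3 S354
G01 X78.701 Y102.637 F2340
G01 X78.701 Y79.451 F2340
G01 X55.225 Y79.451 F2340
G01 X55.225 Y102.637 F2340
M5
G0 X33.372 Y75.640
M3 S354
G01 X72.481 Y83.475 F2340
G01 X11.436 Y111.968 F2340
G01 X94.792 Y45.905 F2340
M5
G0 X0.000 Y0.000

1 u = 1 mm; y_m = 126.867 − y.

[1] `<path>` cubic bezier, #000000→engrave S354 F2340: (75.503,82.368) → (63.858,90.013) → (52.809,106.741) → (34.703,108.906)

[2] `<polyline>` open polyline, #000000→engrave S354 F2340: (40.324,11.798) → (28.616,116.290) → (56.261,105.003) → (34.369,28.848)

[3] `<polygon>` rectangle, #000000→engrave S354 F2340: (55.225,102.637) → (78.701,102.637) → (78.701,79.451) → (55.225,79.451) → (55.225,102.637) (closed)

[4] `<polyline>` open polyline, #000000→engrave S354 F2340: (33.372,75.640) → (72.481,83.475) → (11.436,111.968) → (94.792,45.905)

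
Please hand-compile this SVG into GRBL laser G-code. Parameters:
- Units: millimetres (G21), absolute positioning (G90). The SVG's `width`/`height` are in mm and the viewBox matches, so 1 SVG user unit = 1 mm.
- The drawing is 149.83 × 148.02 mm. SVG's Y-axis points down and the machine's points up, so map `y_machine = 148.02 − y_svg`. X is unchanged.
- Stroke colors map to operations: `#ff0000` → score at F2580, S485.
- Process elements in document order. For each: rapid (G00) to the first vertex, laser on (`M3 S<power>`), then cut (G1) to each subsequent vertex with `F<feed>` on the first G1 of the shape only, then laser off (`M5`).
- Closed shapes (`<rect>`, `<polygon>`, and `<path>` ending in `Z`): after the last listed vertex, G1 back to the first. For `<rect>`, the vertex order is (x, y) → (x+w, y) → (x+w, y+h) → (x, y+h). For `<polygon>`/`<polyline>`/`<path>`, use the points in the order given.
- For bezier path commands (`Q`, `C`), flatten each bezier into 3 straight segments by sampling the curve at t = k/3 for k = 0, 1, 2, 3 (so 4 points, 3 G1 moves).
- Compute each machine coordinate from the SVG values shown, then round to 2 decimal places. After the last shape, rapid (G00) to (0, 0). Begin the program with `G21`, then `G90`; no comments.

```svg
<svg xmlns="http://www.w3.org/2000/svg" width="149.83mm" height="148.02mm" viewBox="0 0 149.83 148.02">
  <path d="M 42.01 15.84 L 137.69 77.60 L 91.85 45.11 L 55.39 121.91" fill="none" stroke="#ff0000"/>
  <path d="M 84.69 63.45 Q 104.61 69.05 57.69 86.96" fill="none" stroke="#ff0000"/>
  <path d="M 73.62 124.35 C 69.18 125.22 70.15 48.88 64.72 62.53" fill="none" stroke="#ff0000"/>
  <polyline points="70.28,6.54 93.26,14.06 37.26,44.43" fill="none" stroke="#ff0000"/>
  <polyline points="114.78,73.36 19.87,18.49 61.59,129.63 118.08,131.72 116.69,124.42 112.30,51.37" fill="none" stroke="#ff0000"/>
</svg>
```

viewBox `0 0 149.83 148.02` with mm width/height → 1 unit = 1 mm. Flip: y_m = 148.02 − y_svg.

**Shape 1** — `<path>` open polyline, stroke `#ff0000` → score (S485, F2580). Machine vertices: (42.01,132.18) → (137.69,70.42) → (91.85,102.91) → (55.39,26.11). Open path.

**Shape 2** — `<path>` quadratic bezier, stroke `#ff0000` → score (S485, F2580). Control points (SVG): P0=(84.69,63.45), P1=(104.61,69.05), P2=(57.69,86.96); sampled at t=k/3. Machine vertices: (84.69,84.57) → (90.54,79.47) → (81.54,71.63) → (57.69,61.06). Open path.

**Shape 3** — `<path>` cubic bezier, stroke `#ff0000` → score (S485, F2580). Control points (SVG): P0=(73.62,124.35), P1=(69.18,125.22), P2=(70.15,48.88), P3=(64.72,62.53); sampled at t=k/3. Machine vertices: (73.62,23.67) → (70.55,42.34) → (68.45,75.34) → (64.72,85.49). Open path.

**Shape 4** — `<polyline>` open polyline, stroke `#ff0000` → score (S485, F2580). Machine vertices: (70.28,141.48) → (93.26,133.96) → (37.26,103.59). Open path.

**Shape 5** — `<polyline>` open polyline, stroke `#ff0000` → score (S485, F2580). Machine vertices: (114.78,74.66) → (19.87,129.53) → (61.59,18.39) → (118.08,16.30) → (116.69,23.60) → (112.30,96.65). Open path.

G21
G90
G00 X42.01 Y132.18
M3 S485
G1 X137.69 Y70.42 F2580
G1 X91.85 Y102.91
G1 X55.39 Y26.11
M5
G00 X84.69 Y84.57
M3 S485
G1 X90.54 Y79.47 F2580
G1 X81.54 Y71.63
G1 X57.69 Y61.06
M5
G00 X73.62 Y23.67
M3 S485
G1 X70.55 Y42.34 F2580
G1 X68.45 Y75.34
G1 X64.72 Y85.49
M5
G00 X70.28 Y141.48
M3 S485
G1 X93.26 Y133.96 F2580
G1 X37.26 Y103.59
M5
G00 X114.78 Y74.66
M3 S485
G1 X19.87 Y129.53 F2580
G1 X61.59 Y18.39
G1 X118.08 Y16.30
G1 X116.69 Y23.60
G1 X112.30 Y96.65
M5
G00 X0.00 Y0.00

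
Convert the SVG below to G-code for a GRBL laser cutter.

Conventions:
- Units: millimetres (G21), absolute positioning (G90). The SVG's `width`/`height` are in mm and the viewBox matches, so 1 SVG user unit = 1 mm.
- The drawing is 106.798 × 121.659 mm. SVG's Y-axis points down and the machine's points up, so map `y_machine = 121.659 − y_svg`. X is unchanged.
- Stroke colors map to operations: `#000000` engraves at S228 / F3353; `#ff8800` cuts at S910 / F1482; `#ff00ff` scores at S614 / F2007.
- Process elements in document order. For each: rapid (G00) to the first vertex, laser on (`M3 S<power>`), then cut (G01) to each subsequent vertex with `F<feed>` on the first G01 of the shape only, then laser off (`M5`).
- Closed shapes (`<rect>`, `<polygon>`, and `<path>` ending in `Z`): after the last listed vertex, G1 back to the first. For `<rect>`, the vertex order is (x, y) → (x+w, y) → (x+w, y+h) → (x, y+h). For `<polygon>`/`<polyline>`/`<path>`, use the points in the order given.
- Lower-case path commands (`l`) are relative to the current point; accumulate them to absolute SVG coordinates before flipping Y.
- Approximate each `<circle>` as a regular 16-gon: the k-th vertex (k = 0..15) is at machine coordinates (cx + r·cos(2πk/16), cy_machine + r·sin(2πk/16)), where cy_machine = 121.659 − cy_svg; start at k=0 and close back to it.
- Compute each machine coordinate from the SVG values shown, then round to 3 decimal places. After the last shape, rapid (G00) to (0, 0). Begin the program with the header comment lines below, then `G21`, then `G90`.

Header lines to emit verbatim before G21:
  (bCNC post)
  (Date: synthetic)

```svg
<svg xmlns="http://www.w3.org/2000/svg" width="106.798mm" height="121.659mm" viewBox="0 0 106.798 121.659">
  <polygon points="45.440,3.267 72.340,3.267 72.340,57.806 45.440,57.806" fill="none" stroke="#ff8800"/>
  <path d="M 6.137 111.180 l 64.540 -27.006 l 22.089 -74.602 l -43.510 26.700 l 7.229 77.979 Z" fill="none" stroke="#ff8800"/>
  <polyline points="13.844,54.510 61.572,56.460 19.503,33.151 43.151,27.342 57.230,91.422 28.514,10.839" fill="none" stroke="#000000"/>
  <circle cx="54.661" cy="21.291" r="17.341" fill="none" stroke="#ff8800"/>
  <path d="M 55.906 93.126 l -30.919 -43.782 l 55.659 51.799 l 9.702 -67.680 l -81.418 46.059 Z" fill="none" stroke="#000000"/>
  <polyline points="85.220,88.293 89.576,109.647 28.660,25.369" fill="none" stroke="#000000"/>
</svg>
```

(bCNC post)
(Date: synthetic)
G21
G90
G00 X45.440 Y118.392
M3 S910
G01 X72.340 Y118.392 F1482
G01 X72.340 Y63.853
G01 X45.440 Y63.853
G01 X45.440 Y118.392
M5
G00 X6.137 Y10.479
M3 S910
G01 X70.677 Y37.485 F1482
G01 X92.766 Y112.087
G01 X49.256 Y85.387
G01 X56.485 Y7.408
G01 X6.137 Y10.479
M5
G00 X13.844 Y67.149
M3 S228
G01 X61.572 Y65.199 F3353
G01 X19.503 Y88.508
G01 X43.151 Y94.317
G01 X57.230 Y30.237
G01 X28.514 Y110.820
M5
G00 X72.002 Y100.368
M3 S910
G01 X70.682 Y107.004 F1482
G01 X66.923 Y112.630
G01 X61.297 Y116.389
G01 X54.661 Y117.709
G01 X48.025 Y116.389
G01 X42.399 Y112.630
G01 X38.640 Y107.004
G01 X37.320 Y100.368
G01 X38.640 Y93.732
G01 X42.399 Y88.106
G01 X48.025 Y84.347
G01 X54.661 Y83.027
G01 X61.297 Y84.347
G01 X66.923 Y88.106
G01 X70.682 Y93.732
G01 X72.002 Y100.368
M5
G00 X55.906 Y28.533
M3 S228
G01 X24.987 Y72.315 F3353
G01 X80.646 Y20.516
G01 X90.348 Y88.196
G01 X8.930 Y42.137
G01 X55.906 Y28.533
M5
G00 X85.220 Y33.366
M3 S228
G01 X89.576 Y12.012 F3353
G01 X28.660 Y96.290
M5
G00 X0.000 Y0.000

Since the viewBox matches the mm dimensions, user units are millimetres directly. The only transform is the Y-flip y_m = 121.659 − y_svg.

Shape 1 is a rectangle drawn with `<polygon>`. Its stroke #ff8800 means cut at S910, F1482. After flipping Y the toolpath is (45.440,118.392) → (72.340,118.392) → (72.340,63.853) → (45.440,63.853) → (45.440,118.392), returning to the start.

Shape 2 is a closed polygon drawn with `<path>`. Its stroke #ff8800 means cut at S910, F1482. After flipping Y the toolpath is (6.137,10.479) → (70.677,37.485) → (92.766,112.087) → (49.256,85.387) → (56.485,7.408) → (6.137,10.479), returning to the start.

Shape 3 is a open polyline drawn with `<polyline>`. Its stroke #000000 means engrave at S228, F3353. After flipping Y the toolpath is (13.844,67.149) → (61.572,65.199) → (19.503,88.508) → (43.151,94.317) → (57.230,30.237) → (28.514,110.820).

Shape 4 is a circle drawn with `<circle>`. Its stroke #ff8800 means cut at S910, F1482. After flipping Y the toolpath is (72.002,100.368) → (70.682,107.004) → (66.923,112.630) → (61.297,116.389) → (54.661,117.709) → (48.025,116.389) → (42.399,112.630) → (38.640,107.004) → (37.320,100.368) → (38.640,93.732) → (42.399,88.106) → (48.025,84.347) → (54.661,83.027) → (61.297,84.347) → (66.923,88.106) → (70.682,93.732) → (72.002,100.368), returning to the start.

Shape 5 is a closed polygon drawn with `<path>`. Its stroke #000000 means engrave at S228, F3353. After flipping Y the toolpath is (55.906,28.533) → (24.987,72.315) → (80.646,20.516) → (90.348,88.196) → (8.930,42.137) → (55.906,28.533), returning to the start.

Shape 6 is a open polyline drawn with `<polyline>`. Its stroke #000000 means engrave at S228, F3353. After flipping Y the toolpath is (85.220,33.366) → (89.576,12.012) → (28.660,96.290).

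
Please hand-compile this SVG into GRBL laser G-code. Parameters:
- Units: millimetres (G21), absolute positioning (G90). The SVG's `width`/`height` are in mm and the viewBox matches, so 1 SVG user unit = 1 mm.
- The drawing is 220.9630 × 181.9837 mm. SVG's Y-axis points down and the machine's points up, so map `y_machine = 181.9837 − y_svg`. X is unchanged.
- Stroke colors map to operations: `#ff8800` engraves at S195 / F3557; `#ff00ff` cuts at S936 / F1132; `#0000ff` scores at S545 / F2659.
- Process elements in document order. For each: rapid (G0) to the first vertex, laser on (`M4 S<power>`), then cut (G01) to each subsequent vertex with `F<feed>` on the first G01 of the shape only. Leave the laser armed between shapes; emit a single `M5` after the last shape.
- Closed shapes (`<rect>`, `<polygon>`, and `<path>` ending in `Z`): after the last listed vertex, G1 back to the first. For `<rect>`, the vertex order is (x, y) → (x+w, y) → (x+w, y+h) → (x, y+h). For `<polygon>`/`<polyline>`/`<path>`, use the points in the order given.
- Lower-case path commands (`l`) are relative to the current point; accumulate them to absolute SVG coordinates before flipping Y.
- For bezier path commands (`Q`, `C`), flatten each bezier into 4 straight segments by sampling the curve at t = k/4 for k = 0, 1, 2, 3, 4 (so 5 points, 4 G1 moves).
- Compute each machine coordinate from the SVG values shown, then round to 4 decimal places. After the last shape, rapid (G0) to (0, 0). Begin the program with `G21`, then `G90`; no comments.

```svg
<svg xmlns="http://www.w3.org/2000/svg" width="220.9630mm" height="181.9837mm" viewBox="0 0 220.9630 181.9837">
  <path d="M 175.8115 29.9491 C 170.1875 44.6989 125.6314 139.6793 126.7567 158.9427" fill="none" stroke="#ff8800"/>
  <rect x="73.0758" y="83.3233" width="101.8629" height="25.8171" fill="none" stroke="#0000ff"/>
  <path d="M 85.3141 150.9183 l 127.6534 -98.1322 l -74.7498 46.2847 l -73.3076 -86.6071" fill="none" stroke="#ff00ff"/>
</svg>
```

G21
G90
G0 X175.8115 Y152.0346
M4 S195
G01 X165.6158 Y128.3657 F3557
G01 X148.7531 Y89.2304
G01 X133.1559 Y49.2488
G01 X126.7567 Y23.0410
G0 X73.0758 Y98.6604
M4 S545
G01 X174.9387 Y98.6604 F2659
G01 X174.9387 Y72.8433
G01 X73.0758 Y72.8433
G01 X73.0758 Y98.6604
G0 X85.3141 Y31.0654
M4 S936
G01 X212.9675 Y129.1976 F1132
G01 X138.2177 Y82.9129
G01 X64.9101 Y169.5200
M5
G0 X0.0000 Y0.0000

1 u = 1 mm; y_m = 181.9837 − y.

[1] `<path>` cubic bezier, #ff8800→engrave S195 F3557: (175.8115,152.0346) → (165.6158,128.3657) → (148.7531,89.2304) → (133.1559,49.2488) → (126.7567,23.0410)

[2] `<rect>` rectangle, #0000ff→score S545 F2659: (73.0758,98.6604) → (174.9387,98.6604) → (174.9387,72.8433) → (73.0758,72.8433) → (73.0758,98.6604) (closed)

[3] `<path>` open polyline, #ff00ff→cut S936 F1132: (85.3141,31.0654) → (212.9675,129.1976) → (138.2177,82.9129) → (64.9101,169.5200)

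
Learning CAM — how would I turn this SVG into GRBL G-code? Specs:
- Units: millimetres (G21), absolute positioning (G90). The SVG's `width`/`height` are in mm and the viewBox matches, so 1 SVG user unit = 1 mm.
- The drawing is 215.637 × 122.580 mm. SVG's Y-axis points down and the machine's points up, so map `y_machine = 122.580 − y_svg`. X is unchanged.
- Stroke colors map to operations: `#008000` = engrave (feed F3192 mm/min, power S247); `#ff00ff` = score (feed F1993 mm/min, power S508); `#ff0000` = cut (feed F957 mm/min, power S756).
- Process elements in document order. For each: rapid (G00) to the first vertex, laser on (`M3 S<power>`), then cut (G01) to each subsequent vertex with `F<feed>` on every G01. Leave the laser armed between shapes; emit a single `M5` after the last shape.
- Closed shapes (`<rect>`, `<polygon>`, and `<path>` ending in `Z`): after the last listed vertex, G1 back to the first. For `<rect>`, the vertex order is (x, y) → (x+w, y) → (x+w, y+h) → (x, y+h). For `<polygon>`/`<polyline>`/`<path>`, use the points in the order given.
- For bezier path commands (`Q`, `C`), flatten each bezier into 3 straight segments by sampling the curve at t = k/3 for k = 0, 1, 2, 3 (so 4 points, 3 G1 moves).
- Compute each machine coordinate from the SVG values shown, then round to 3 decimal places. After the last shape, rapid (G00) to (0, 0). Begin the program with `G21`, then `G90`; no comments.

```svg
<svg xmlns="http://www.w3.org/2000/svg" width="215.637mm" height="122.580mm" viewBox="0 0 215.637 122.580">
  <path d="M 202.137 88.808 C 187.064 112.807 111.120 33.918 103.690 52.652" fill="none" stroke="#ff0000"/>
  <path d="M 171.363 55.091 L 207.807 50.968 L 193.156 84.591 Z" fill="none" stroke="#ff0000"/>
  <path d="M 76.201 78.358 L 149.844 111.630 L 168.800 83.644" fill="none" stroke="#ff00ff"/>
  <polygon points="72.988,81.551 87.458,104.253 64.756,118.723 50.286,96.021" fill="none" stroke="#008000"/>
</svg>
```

G21
G90
G00 X202.137 Y33.772
M3 S756
G01 X171.566 Y36.643 F957
G01 X129.166 Y63.547 F957
G01 X103.690 Y69.928 F957
G00 X171.363 Y67.489
M3 S756
G01 X207.807 Y71.612 F957
G01 X193.156 Y37.989 F957
G01 X171.363 Y67.489 F957
G00 X76.201 Y44.222
M3 S508
G01 X149.844 Y10.950 F1993
G01 X168.800 Y38.936 F1993
G00 X72.988 Y41.029
M3 S247
G01 X87.458 Y18.327 F3192
G01 X64.756 Y3.857 F3192
G01 X50.286 Y26.559 F3192
G01 X72.988 Y41.029 F3192
M5
G00 X0.000 Y0.000

Since the viewBox matches the mm dimensions, user units are millimetres directly. The only transform is the Y-flip y_m = 122.580 − y_svg.

Shape 1 is a cubic bezier drawn with `<path>`. Its stroke #ff0000 means cut at S756, F957. After flipping Y the toolpath is (202.137,33.772) → (171.566,36.643) → (129.166,63.547) → (103.690,69.928).

Shape 2 is a regular polygon drawn with `<path>`. Its stroke #ff0000 means cut at S756, F957. After flipping Y the toolpath is (171.363,67.489) → (207.807,71.612) → (193.156,37.989) → (171.363,67.489), returning to the start.

Shape 3 is a open polyline drawn with `<path>`. Its stroke #ff00ff means score at S508, F1993. After flipping Y the toolpath is (76.201,44.222) → (149.844,10.950) → (168.800,38.936).

Shape 4 is a regular polygon drawn with `<polygon>`. Its stroke #008000 means engrave at S247, F3192. After flipping Y the toolpath is (72.988,41.029) → (87.458,18.327) → (64.756,3.857) → (50.286,26.559) → (72.988,41.029), returning to the start.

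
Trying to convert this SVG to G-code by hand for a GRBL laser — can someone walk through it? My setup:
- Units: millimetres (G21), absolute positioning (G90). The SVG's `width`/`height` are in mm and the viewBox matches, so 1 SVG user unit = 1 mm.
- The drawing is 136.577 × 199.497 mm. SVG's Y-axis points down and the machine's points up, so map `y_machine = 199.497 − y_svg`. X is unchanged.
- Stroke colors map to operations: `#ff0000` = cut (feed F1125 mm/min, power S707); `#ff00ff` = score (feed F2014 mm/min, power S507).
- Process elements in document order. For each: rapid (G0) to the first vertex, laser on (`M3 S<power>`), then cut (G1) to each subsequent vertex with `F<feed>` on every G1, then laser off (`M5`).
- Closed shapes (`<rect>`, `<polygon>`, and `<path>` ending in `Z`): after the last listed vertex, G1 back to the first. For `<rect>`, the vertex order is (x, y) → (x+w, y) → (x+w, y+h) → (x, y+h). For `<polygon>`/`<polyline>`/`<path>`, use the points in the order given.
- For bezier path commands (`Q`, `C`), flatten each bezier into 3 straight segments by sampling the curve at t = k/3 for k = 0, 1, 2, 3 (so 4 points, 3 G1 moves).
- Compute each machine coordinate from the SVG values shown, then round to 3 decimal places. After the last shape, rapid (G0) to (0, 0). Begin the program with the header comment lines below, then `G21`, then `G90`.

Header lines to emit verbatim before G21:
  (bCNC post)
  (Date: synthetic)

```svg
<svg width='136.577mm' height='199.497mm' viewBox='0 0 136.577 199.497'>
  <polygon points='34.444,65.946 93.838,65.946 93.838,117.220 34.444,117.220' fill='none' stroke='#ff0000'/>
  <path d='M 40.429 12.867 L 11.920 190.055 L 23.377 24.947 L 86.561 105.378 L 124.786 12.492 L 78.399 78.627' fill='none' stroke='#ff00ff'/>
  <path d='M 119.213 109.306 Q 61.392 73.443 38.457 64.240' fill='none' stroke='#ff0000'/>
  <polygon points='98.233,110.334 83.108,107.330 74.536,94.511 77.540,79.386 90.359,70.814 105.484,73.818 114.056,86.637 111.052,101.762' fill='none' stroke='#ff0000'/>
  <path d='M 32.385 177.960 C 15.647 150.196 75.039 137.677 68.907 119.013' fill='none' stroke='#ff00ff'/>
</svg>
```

(bCNC post)
(Date: synthetic)
G21
G90
G0 X34.444 Y133.551
M3 S707
G1 X93.838 Y133.551 F1125
G1 X93.838 Y82.277 F1125
G1 X34.444 Y82.277 F1125
G1 X34.444 Y133.551 F1125
M5
G0 X40.429 Y186.630
M3 S507
G1 X11.920 Y9.442 F2014
G1 X23.377 Y174.550 F2014
G1 X86.561 Y94.119 F2014
G1 X124.786 Y187.005 F2014
G1 X78.399 Y120.870 F2014
M5
G0 X119.213 Y90.191
M3 S707
G1 X84.542 Y111.137 F1125
G1 X57.623 Y126.159 F1125
G1 X38.457 Y135.257 F1125
M5
G0 X98.233 Y89.163
M3 S707
G1 X83.108 Y92.167 F1125
G1 X74.536 Y104.986 F1125
G1 X77.540 Y120.111 F1125
G1 X90.359 Y128.683 F1125
G1 X105.484 Y125.679 F1125
G1 X114.056 Y112.860 F1125
G1 X111.052 Y97.735 F1125
G1 X98.233 Y89.163 F1125
M5
G0 X32.385 Y21.537
M3 S507
G1 X35.777 Y45.012 F2014
G1 X58.444 Y63.076 F2014
G1 X68.907 Y80.484 F2014
M5
G0 X0.000 Y0.000

Since the viewBox matches the mm dimensions, user units are millimetres directly. The only transform is the Y-flip y_m = 199.497 − y_svg.

Shape 1 is a rectangle drawn with `<polygon>`. Its stroke #ff0000 means cut at S707, F1125. After flipping Y the toolpath is (34.444,133.551) → (93.838,133.551) → (93.838,82.277) → (34.444,82.277) → (34.444,133.551), returning to the start.

Shape 2 is a open polyline drawn with `<path>`. Its stroke #ff00ff means score at S507, F2014. After flipping Y the toolpath is (40.429,186.630) → (11.920,9.442) → (23.377,174.550) → (86.561,94.119) → (124.786,187.005) → (78.399,120.870).

Shape 3 is a quadratic bezier drawn with `<path>`. Its stroke #ff0000 means cut at S707, F1125. After flipping Y the toolpath is (119.213,90.191) → (84.542,111.137) → (57.623,126.159) → (38.457,135.257).

Shape 4 is a regular polygon drawn with `<polygon>`. Its stroke #ff0000 means cut at S707, F1125. After flipping Y the toolpath is (98.233,89.163) → (83.108,92.167) → (74.536,104.986) → (77.540,120.111) → (90.359,128.683) → (105.484,125.679) → (114.056,112.860) → (111.052,97.735) → (98.233,89.163), returning to the start.

Shape 5 is a cubic bezier drawn with `<path>`. Its stroke #ff00ff means score at S507, F2014. After flipping Y the toolpath is (32.385,21.537) → (35.777,45.012) → (58.444,63.076) → (68.907,80.484).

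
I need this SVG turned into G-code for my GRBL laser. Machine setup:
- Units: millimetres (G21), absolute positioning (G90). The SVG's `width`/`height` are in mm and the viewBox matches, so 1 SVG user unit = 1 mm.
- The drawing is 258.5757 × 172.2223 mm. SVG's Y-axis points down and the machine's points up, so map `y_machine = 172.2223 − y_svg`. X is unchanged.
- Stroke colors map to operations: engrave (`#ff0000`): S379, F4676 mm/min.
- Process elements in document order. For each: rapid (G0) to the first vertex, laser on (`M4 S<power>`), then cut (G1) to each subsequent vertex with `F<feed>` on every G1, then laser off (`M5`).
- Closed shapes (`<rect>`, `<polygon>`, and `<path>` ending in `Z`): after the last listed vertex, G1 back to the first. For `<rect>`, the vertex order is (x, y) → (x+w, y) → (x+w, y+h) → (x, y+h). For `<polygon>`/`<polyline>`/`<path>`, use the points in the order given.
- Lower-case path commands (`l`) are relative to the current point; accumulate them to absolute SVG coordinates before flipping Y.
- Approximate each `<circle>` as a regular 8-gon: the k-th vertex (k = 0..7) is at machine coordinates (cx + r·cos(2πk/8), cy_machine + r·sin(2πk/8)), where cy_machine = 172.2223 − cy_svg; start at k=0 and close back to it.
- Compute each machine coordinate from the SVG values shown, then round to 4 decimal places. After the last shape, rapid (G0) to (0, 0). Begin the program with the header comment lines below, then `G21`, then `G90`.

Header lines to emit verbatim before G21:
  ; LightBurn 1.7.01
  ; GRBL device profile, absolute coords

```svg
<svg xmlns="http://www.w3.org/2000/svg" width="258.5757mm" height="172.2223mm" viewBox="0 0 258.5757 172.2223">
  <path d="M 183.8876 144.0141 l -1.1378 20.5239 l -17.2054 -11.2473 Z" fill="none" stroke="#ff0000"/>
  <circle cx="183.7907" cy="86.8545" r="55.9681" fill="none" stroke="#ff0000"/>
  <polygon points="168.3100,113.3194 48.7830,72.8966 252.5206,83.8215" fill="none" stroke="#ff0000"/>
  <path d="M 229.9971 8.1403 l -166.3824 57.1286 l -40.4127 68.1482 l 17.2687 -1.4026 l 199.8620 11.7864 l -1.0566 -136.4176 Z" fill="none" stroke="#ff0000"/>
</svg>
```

; LightBurn 1.7.01
; GRBL device profile, absolute coords
G21
G90
G0 X183.8876 Y28.2082
M4 S379
G1 X182.7498 Y7.6843 F4676
G1 X165.5444 Y18.9316 F4676
G1 X183.8876 Y28.2082 F4676
M5
G0 X239.7588 Y85.3678
M4 S379
G1 X223.3661 Y124.9432 F4676
G1 X183.7907 Y141.3359 F4676
G1 X144.2153 Y124.9432 F4676
G1 X127.8226 Y85.3678 F4676
G1 X144.2153 Y45.7924 F4676
G1 X183.7907 Y29.3997 F4676
G1 X223.3661 Y45.7924 F4676
G1 X239.7588 Y85.3678 F4676
M5
G0 X168.3100 Y58.9029
M4 S379
G1 X48.7830 Y99.3257 F4676
G1 X252.5206 Y88.4008 F4676
G1 X168.3100 Y58.9029 F4676
M5
G0 X229.9971 Y164.0820
M4 S379
G1 X63.6147 Y106.9534 F4676
G1 X23.2020 Y38.8052 F4676
G1 X40.4707 Y40.2078 F4676
G1 X240.3327 Y28.4214 F4676
G1 X239.2761 Y164.8390 F4676
G1 X229.9971 Y164.0820 F4676
M5
G0 X0.0000 Y0.0000

Since the viewBox matches the mm dimensions, user units are millimetres directly. The only transform is the Y-flip y_m = 172.2223 − y_svg.

Shape 1 is a regular polygon drawn with `<path>`. Its stroke #ff0000 means engrave at S379, F4676. After flipping Y the toolpath is (183.8876,28.2082) → (182.7498,7.6843) → (165.5444,18.9316) → (183.8876,28.2082), returning to the start.

Shape 2 is a circle drawn with `<circle>`. Its stroke #ff0000 means engrave at S379, F4676. After flipping Y the toolpath is (239.7588,85.3678) → (223.3661,124.9432) → (183.7907,141.3359) → (144.2153,124.9432) → (127.8226,85.3678) → (144.2153,45.7924) → (183.7907,29.3997) → (223.3661,45.7924) → (239.7588,85.3678), returning to the start.

Shape 3 is a closed polygon drawn with `<polygon>`. Its stroke #ff0000 means engrave at S379, F4676. After flipping Y the toolpath is (168.3100,58.9029) → (48.7830,99.3257) → (252.5206,88.4008) → (168.3100,58.9029), returning to the start.

Shape 4 is a closed polygon drawn with `<path>`. Its stroke #ff0000 means engrave at S379, F4676. After flipping Y the toolpath is (229.9971,164.0820) → (63.6147,106.9534) → (23.2020,38.8052) → (40.4707,40.2078) → (240.3327,28.4214) → (239.2761,164.8390) → (229.9971,164.0820), returning to the start.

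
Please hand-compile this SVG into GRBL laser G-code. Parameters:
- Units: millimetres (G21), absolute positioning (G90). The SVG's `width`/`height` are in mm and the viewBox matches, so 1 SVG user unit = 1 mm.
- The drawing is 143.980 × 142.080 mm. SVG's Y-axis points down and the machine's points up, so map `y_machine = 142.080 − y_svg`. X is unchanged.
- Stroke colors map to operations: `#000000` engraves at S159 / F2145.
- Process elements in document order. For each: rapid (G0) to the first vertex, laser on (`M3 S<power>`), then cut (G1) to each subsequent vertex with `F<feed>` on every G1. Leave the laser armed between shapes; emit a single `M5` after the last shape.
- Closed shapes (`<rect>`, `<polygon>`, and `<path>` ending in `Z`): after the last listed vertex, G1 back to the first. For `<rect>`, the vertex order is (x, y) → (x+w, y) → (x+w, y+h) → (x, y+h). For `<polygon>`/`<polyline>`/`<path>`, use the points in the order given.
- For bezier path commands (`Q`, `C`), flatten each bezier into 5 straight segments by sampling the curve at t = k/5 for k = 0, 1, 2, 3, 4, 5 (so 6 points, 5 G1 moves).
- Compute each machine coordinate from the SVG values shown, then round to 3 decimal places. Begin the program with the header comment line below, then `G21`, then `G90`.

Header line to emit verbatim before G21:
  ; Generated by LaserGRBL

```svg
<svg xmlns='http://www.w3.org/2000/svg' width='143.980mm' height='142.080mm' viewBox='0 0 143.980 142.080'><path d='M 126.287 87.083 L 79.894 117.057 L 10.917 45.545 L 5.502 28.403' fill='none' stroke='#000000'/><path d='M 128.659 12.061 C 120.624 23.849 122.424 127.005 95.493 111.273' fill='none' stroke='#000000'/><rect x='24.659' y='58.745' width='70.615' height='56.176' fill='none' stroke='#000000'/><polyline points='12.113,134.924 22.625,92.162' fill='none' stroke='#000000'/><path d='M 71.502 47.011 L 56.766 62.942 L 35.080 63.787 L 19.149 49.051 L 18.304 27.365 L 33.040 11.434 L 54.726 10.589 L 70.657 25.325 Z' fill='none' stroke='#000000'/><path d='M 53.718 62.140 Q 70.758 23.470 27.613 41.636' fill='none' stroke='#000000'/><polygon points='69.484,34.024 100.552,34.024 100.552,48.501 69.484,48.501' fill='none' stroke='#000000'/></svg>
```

; Generated by LaserGRBL
G21
G90
G0 X126.287 Y54.997
M3 S159
G1 X79.894 Y25.023 F2145
G1 X10.917 Y96.535 F2145
G1 X5.502 Y113.677 F2145
G0 X128.659 Y130.019
M3 S159
G1 X124.710 Y113.664 F2145
G1 X121.270 Y85.473 F2145
G1 X116.488 Y55.538 F2145
G1 X108.512 Y33.952 F2145
G1 X95.493 Y30.807 F2145
G0 X24.659 Y83.335
M3 S159
G1 X95.274 Y83.335 F2145
G1 X95.274 Y27.159 F2145
G1 X24.659 Y27.159 F2145
G1 X24.659 Y83.335 F2145
G0 X12.113 Y7.156
M3 S159
G1 X22.625 Y49.918 F2145
G0 X71.502 Y95.069
M3 S159
G1 X56.766 Y79.138 F2145
G1 X35.080 Y78.293 F2145
G1 X19.149 Y93.029 F2145
G1 X18.304 Y114.715 F2145
G1 X33.040 Y130.646 F2145
G1 X54.726 Y131.491 F2145
G1 X70.657 Y116.755 F2145
G1 X71.502 Y95.069 F2145
G0 X53.718 Y79.940
M3 S159
G1 X58.127 Y93.135 F2145
G1 X57.720 Y101.782 F2145
G1 X52.499 Y105.883 F2145
G1 X42.464 Y105.437 F2145
G1 X27.613 Y100.444 F2145
G0 X69.484 Y108.056
M3 S159
G1 X100.552 Y108.056 F2145
G1 X100.552 Y93.579 F2145
G1 X69.484 Y93.579 F2145
G1 X69.484 Y108.056 F2145
M5

Since the viewBox matches the mm dimensions, user units are millimetres directly. The only transform is the Y-flip y_m = 142.080 − y_svg.

Shape 1 is a open polyline drawn with `<path>`. Its stroke #000000 means engrave at S159, F2145. After flipping Y the toolpath is (126.287,54.997) → (79.894,25.023) → (10.917,96.535) → (5.502,113.677).

Shape 2 is a cubic bezier drawn with `<path>`. Its stroke #000000 means engrave at S159, F2145. After flipping Y the toolpath is (128.659,130.019) → (124.710,113.664) → (121.270,85.473) → (116.488,55.538) → (108.512,33.952) → (95.493,30.807).

Shape 3 is a rectangle drawn with `<rect>`. Its stroke #000000 means engrave at S159, F2145. After flipping Y the toolpath is (24.659,83.335) → (95.274,83.335) → (95.274,27.159) → (24.659,27.159) → (24.659,83.335), returning to the start.

Shape 4 is a line segment drawn with `<polyline>`. Its stroke #000000 means engrave at S159, F2145. After flipping Y the toolpath is (12.113,7.156) → (22.625,49.918).

Shape 5 is a regular polygon drawn with `<path>`. Its stroke #000000 means engrave at S159, F2145. After flipping Y the toolpath is (71.502,95.069) → (56.766,79.138) → (35.080,78.293) → (19.149,93.029) → (18.304,114.715) → (33.040,130.646) → (54.726,131.491) → (70.657,116.755) → (71.502,95.069), returning to the start.

Shape 6 is a quadratic bezier drawn with `<path>`. Its stroke #000000 means engrave at S159, F2145. After flipping Y the toolpath is (53.718,79.940) → (58.127,93.135) → (57.720,101.782) → (52.499,105.883) → (42.464,105.437) → (27.613,100.444).

Shape 7 is a rectangle drawn with `<polygon>`. Its stroke #000000 means engrave at S159, F2145. After flipping Y the toolpath is (69.484,108.056) → (100.552,108.056) → (100.552,93.579) → (69.484,93.579) → (69.484,108.056), returning to the start.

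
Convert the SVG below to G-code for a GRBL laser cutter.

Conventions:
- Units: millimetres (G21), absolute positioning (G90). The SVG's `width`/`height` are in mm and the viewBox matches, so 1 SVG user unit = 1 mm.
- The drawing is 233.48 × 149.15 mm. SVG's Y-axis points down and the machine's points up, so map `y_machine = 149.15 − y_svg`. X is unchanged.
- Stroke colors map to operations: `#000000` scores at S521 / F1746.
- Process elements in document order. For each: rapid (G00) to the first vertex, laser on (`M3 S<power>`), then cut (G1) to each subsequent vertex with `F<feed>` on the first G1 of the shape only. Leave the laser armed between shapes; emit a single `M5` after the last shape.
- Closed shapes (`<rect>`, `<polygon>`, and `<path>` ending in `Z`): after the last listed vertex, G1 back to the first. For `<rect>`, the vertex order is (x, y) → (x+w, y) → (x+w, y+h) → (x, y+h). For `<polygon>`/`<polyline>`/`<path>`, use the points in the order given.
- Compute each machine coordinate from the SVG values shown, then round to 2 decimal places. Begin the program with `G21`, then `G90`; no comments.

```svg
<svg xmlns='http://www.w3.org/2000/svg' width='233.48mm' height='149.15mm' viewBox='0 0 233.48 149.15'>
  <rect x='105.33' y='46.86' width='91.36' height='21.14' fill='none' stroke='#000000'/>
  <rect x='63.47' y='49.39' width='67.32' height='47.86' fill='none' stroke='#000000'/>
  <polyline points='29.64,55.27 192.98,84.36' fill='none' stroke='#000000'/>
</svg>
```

G21
G90
G00 X105.33 Y102.29
M3 S521
G1 X196.69 Y102.29 F1746
G1 X196.69 Y81.15
G1 X105.33 Y81.15
G1 X105.33 Y102.29
G00 X63.47 Y99.76
M3 S521
G1 X130.79 Y99.76 F1746
G1 X130.79 Y51.90
G1 X63.47 Y51.90
G1 X63.47 Y99.76
G00 X29.64 Y93.88
M3 S521
G1 X192.98 Y64.79 F1746
M5

Since the viewBox matches the mm dimensions, user units are millimetres directly. The only transform is the Y-flip y_m = 149.15 − y_svg.

Shape 1 is a rectangle drawn with `<rect>`. Its stroke #000000 means score at S521, F1746. After flipping Y the toolpath is (105.33,102.29) → (196.69,102.29) → (196.69,81.15) → (105.33,81.15) → (105.33,102.29), returning to the start.

Shape 2 is a rectangle drawn with `<rect>`. Its stroke #000000 means score at S521, F1746. After flipping Y the toolpath is (63.47,99.76) → (130.79,99.76) → (130.79,51.90) → (63.47,51.90) → (63.47,99.76), returning to the start.

Shape 3 is a line segment drawn with `<polyline>`. Its stroke #000000 means score at S521, F1746. After flipping Y the toolpath is (29.64,93.88) → (192.98,64.79).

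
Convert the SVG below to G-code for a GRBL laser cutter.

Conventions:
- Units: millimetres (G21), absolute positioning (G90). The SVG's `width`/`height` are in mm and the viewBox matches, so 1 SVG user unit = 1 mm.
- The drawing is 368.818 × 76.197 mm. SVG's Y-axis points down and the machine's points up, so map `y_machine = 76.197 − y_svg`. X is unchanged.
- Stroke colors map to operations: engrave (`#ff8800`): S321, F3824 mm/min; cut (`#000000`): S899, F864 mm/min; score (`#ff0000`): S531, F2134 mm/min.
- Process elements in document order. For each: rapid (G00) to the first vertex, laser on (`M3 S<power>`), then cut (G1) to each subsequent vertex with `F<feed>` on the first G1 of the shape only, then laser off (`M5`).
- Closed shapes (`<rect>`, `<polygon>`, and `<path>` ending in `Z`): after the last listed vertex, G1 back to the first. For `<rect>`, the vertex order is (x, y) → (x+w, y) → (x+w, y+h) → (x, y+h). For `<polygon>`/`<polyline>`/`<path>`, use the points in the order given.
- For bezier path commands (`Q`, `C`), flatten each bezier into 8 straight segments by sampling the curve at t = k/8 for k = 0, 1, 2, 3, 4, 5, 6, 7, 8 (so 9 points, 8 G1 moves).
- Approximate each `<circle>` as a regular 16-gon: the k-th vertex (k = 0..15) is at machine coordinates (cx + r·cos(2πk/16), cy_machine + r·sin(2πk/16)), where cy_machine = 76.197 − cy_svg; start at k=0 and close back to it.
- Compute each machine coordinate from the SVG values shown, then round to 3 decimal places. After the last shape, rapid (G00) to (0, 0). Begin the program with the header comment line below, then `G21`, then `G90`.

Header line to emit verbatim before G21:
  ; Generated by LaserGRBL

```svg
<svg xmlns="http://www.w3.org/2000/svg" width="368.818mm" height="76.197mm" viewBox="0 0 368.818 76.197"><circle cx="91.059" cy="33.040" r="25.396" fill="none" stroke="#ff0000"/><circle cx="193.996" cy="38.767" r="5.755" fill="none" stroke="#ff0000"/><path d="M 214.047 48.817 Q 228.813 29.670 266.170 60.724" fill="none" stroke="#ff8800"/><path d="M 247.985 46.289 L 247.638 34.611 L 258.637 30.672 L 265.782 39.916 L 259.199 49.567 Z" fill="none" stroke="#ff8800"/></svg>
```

; Generated by LaserGRBL
G21
G90
G00 X116.455 Y43.157
M3 S531
G1 X114.522 Y52.876 F2134
G1 X109.017 Y61.115
G1 X100.778 Y66.620
G1 X91.059 Y68.553
G1 X81.340 Y66.620
G1 X73.101 Y61.115
G1 X67.596 Y52.876
G1 X65.663 Y43.157
G1 X67.596 Y33.438
G1 X73.101 Y25.199
G1 X81.340 Y19.694
G1 X91.059 Y17.761
G1 X100.778 Y19.694
G1 X109.017 Y25.199
G1 X114.522 Y33.438
G1 X116.455 Y43.157
M5
G00 X199.751 Y37.430
M3 S531
G1 X199.313 Y39.632 F2134
G1 X198.065 Y41.499
G1 X196.198 Y42.747
G1 X193.996 Y43.185
G1 X191.794 Y42.747
G1 X189.927 Y41.499
G1 X188.679 Y39.632
G1 X188.241 Y37.430
G1 X188.679 Y35.228
G1 X189.927 Y33.361
G1 X191.794 Y32.113
G1 X193.996 Y31.675
G1 X196.198 Y32.113
G1 X198.065 Y33.361
G1 X199.313 Y35.228
G1 X199.751 Y37.430
M5
G00 X214.047 Y27.380
M3 S321
G1 X218.091 Y31.382 F3824
G1 X222.842 Y33.816
G1 X228.298 Y34.681
G1 X234.461 Y33.977
G1 X241.329 Y31.704
G1 X248.903 Y27.862
G1 X257.184 Y22.452
G1 X266.170 Y15.473
M5
G00 X247.985 Y29.908
M3 S321
G1 X247.638 Y41.586 F3824
G1 X258.637 Y45.525
G1 X265.782 Y36.281
G1 X259.199 Y26.630
G1 X247.985 Y29.908
M5
G00 X0.000 Y0.000

1 u = 1 mm; y_m = 76.197 − y.

[1] `<circle>` circle, #ff0000→score S531 F2134: (116.455,43.157) → (114.522,52.876) → (109.017,61.115) → (100.778,66.620) → (91.059,68.553) → (81.340,66.620) → (73.101,61.115) → (67.596,52.876) → (65.663,43.157) → (67.596,33.438) → (73.101,25.199) → (81.340,19.694) → (91.059,17.761) → (100.778,19.694) → (109.017,25.199) → (114.522,33.438) → (116.455,43.157) (closed)

[2] `<circle>` circle, #ff0000→score S531 F2134: (199.751,37.430) → (199.313,39.632) → (198.065,41.499) → (196.198,42.747) → (193.996,43.185) → (191.794,42.747) → (189.927,41.499) → (188.679,39.632) → (188.241,37.430) → (188.679,35.228) → (189.927,33.361) → (191.794,32.113) → (193.996,31.675) → (196.198,32.113) → (198.065,33.361) → (199.313,35.228) → (199.751,37.430) (closed)

[3] `<path>` quadratic bezier, #ff8800→engrave S321 F3824: (214.047,27.380) → (218.091,31.382) → (222.842,33.816) → (228.298,34.681) → (234.461,33.977) → (241.329,31.704) → (248.903,27.862) → (257.184,22.452) → (266.170,15.473)

[4] `<path>` regular polygon, #ff8800→engrave S321 F3824: (247.985,29.908) → (247.638,41.586) → (258.637,45.525) → (265.782,36.281) → (259.199,26.630) → (247.985,29.908) (closed)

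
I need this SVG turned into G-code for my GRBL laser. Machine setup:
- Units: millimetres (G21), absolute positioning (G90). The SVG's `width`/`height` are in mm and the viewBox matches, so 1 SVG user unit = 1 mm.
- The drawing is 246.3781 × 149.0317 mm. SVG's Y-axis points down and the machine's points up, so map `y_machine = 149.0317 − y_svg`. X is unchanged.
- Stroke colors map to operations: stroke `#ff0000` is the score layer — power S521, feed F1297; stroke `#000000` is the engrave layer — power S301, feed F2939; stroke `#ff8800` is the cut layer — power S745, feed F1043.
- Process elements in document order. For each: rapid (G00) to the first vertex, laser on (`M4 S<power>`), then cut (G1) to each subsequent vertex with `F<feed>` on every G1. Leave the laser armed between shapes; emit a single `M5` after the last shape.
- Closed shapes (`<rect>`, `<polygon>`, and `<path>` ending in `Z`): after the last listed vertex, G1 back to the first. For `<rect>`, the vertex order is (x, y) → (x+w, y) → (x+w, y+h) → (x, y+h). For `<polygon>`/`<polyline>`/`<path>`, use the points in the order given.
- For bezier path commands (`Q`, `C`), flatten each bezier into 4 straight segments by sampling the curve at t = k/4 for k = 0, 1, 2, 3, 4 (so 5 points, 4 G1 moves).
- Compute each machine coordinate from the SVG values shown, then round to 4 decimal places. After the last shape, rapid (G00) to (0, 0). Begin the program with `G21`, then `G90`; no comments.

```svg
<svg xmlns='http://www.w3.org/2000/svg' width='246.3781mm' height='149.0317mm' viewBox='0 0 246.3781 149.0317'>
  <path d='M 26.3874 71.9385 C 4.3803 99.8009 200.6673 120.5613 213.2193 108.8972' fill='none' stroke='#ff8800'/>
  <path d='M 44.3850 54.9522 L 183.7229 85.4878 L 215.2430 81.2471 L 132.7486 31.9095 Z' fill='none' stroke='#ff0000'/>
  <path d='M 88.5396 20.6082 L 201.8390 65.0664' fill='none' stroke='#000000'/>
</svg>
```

G21
G90
G00 X26.3874 Y77.0932
M4 S745
G1 X44.5305 Y57.9237 F1043
G1 X106.8437 Y43.7914 F1043
G1 X175.6367 Y37.0704 F1043
G1 X213.2193 Y40.1345 F1043
G00 X44.3850 Y94.0795
M4 S521
G1 X183.7229 Y63.5439 F1297
G1 X215.2430 Y67.7846 F1297
G1 X132.7486 Y117.1222 F1297
G1 X44.3850 Y94.0795 F1297
G00 X88.5396 Y128.4235
M4 S301
G1 X201.8390 Y83.9653 F2939
M5
G00 X0.0000 Y0.0000

1 u = 1 mm; y_m = 149.0317 − y.

[1] `<path>` cubic bezier, #ff8800→cut S745 F1043: (26.3874,77.0932) → (44.5305,57.9237) → (106.8437,43.7914) → (175.6367,37.0704) → (213.2193,40.1345)

[2] `<path>` closed polygon, #ff0000→score S521 F1297: (44.3850,94.0795) → (183.7229,63.5439) → (215.2430,67.7846) → (132.7486,117.1222) → (44.3850,94.0795) (closed)

[3] `<path>` line segment, #000000→engrave S301 F2939: (88.5396,128.4235) → (201.8390,83.9653)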